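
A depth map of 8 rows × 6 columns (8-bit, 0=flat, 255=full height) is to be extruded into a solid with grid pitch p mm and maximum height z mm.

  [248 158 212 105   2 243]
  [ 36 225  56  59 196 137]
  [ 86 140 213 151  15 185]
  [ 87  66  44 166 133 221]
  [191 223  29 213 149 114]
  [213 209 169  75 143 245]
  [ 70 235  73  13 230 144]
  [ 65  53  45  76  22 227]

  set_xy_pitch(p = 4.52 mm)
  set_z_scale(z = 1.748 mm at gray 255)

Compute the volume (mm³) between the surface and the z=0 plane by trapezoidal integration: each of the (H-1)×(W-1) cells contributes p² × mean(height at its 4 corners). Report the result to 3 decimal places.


647.269

height_mm = gray/255 × 1.748; cell vol = 4.52² × mean(4 corners)
unit = 4.52² × 1.748 / (4×255) = 0.0350121 mm³ per gray-sum
row 0: Σ corner-gray over 5 cells = 2690  → 94.1825
row 1: Σ corner-gray over 5 cells = 2554  → 89.4209
row 2: Σ corner-gray over 5 cells = 2435  → 85.2545
row 3: Σ corner-gray over 5 cells = 2659  → 93.0972
row 4: Σ corner-gray over 5 cells = 3183  → 111.4435
row 5: Σ corner-gray over 5 cells = 2966  → 103.8459
row 6: Σ corner-gray over 5 cells = 2000  → 70.0242
Σ rows: total corner-gray = 18487  → 647.2686 mm³


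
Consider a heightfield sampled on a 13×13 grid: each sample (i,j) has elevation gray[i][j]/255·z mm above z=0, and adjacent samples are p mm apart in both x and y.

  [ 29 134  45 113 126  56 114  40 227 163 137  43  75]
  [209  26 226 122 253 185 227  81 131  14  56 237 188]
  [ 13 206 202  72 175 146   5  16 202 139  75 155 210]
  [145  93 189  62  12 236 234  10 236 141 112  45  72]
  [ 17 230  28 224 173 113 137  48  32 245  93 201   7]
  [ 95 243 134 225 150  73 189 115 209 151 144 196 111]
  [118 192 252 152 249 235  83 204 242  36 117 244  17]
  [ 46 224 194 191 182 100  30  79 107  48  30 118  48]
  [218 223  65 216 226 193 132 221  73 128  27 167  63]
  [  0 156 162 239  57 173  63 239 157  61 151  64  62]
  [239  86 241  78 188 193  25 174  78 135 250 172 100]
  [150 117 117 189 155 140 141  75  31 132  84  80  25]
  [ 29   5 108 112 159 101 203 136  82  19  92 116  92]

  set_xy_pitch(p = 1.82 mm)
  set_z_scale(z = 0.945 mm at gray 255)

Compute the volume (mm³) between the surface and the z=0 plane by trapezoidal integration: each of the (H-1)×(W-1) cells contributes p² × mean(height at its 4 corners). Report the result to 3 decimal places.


height_mm = gray/255 × 0.945; cell vol = 1.82² × mean(4 corners)
unit = 1.82² × 0.945 / (4×255) = 0.00306884 mm³ per gray-sum
row 0: Σ corner-gray over 12 cells = 6013  → 18.4529
row 1: Σ corner-gray over 12 cells = 6522  → 20.0150
row 2: Σ corner-gray over 12 cells = 5966  → 18.3087
row 3: Σ corner-gray over 12 cells = 6029  → 18.5020
row 4: Σ corner-gray over 12 cells = 6936  → 21.2855
row 5: Σ corner-gray over 12 cells = 8011  → 24.5845
row 6: Σ corner-gray over 12 cells = 6847  → 21.0124
row 7: Σ corner-gray over 12 cells = 6323  → 19.4043
row 8: Σ corner-gray over 12 cells = 6729  → 20.6502
row 9: Σ corner-gray over 12 cells = 6685  → 20.5152
row 10: Σ corner-gray over 12 cells = 6276  → 19.2600
row 11: Σ corner-gray over 12 cells = 5084  → 15.6020
Σ rows: total corner-gray = 77421  → 237.5928 mm³

237.593


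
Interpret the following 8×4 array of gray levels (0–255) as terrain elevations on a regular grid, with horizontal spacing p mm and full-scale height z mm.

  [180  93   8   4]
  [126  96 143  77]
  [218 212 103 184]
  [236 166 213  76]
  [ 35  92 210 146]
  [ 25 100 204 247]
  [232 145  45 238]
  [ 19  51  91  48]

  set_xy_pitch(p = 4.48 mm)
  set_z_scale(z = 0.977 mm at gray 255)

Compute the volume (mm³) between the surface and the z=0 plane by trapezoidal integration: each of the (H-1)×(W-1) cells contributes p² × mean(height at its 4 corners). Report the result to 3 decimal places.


height_mm = gray/255 × 0.977; cell vol = 4.48² × mean(4 corners)
unit = 4.48² × 0.977 / (4×255) = 0.0192243 mm³ per gray-sum
row 0: Σ corner-gray over 3 cells = 1067  → 20.5123
row 1: Σ corner-gray over 3 cells = 1713  → 32.9312
row 2: Σ corner-gray over 3 cells = 2102  → 40.4095
row 3: Σ corner-gray over 3 cells = 1855  → 35.6611
row 4: Σ corner-gray over 3 cells = 1665  → 32.0085
row 5: Σ corner-gray over 3 cells = 1730  → 33.2580
row 6: Σ corner-gray over 3 cells = 1201  → 23.0884
Σ rows: total corner-gray = 11333  → 217.8689 mm³

217.869


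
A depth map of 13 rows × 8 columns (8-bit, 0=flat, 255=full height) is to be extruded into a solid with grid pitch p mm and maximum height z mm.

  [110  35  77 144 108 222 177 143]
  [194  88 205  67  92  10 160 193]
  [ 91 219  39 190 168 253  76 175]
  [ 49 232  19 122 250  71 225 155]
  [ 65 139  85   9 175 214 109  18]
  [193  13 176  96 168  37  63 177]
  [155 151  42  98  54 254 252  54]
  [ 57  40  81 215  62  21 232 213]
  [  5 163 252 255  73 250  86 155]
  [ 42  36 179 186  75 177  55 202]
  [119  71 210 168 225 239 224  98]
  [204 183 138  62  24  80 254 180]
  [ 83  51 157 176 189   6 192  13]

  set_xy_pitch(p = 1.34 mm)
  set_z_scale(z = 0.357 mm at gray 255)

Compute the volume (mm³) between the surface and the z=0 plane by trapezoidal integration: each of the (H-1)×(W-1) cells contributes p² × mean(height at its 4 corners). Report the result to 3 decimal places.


height_mm = gray/255 × 0.357; cell vol = 1.34² × mean(4 corners)
unit = 1.34² × 0.357 / (4×255) = 0.00062846 mm³ per gray-sum
row 0: Σ corner-gray over 7 cells = 3410  → 2.1430
row 1: Σ corner-gray over 7 cells = 3787  → 2.3800
row 2: Σ corner-gray over 7 cells = 4198  → 2.6383
row 3: Σ corner-gray over 7 cells = 3587  → 2.2543
row 4: Σ corner-gray over 7 cells = 3021  → 1.8986
row 5: Σ corner-gray over 7 cells = 3387  → 2.1286
row 6: Σ corner-gray over 7 cells = 3483  → 2.1889
row 7: Σ corner-gray over 7 cells = 3890  → 2.4447
row 8: Σ corner-gray over 7 cells = 3978  → 2.5000
row 9: Σ corner-gray over 7 cells = 4151  → 2.6087
row 10: Σ corner-gray over 7 cells = 4357  → 2.7382
row 11: Σ corner-gray over 7 cells = 3504  → 2.2021
Σ rows: total corner-gray = 44753  → 28.1255 mm³

28.125


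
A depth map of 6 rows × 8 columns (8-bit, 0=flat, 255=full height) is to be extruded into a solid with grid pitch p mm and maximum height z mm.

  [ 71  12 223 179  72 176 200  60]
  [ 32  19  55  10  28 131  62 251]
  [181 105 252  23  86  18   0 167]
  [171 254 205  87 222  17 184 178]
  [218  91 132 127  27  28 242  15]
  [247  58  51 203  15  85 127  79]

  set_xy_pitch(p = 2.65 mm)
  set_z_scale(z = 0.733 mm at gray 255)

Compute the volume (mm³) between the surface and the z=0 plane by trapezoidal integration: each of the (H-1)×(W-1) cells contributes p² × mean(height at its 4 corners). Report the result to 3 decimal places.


height_mm = gray/255 × 0.733; cell vol = 2.65² × mean(4 corners)
unit = 2.65² × 0.733 / (4×255) = 0.00504656 mm³ per gray-sum
row 0: Σ corner-gray over 7 cells = 2748  → 13.8680
row 1: Σ corner-gray over 7 cells = 2209  → 11.1479
row 2: Σ corner-gray over 7 cells = 3603  → 18.1828
row 3: Σ corner-gray over 7 cells = 3814  → 19.2476
row 4: Σ corner-gray over 7 cells = 2931  → 14.7915
Σ rows: total corner-gray = 15305  → 77.2376 mm³

77.238


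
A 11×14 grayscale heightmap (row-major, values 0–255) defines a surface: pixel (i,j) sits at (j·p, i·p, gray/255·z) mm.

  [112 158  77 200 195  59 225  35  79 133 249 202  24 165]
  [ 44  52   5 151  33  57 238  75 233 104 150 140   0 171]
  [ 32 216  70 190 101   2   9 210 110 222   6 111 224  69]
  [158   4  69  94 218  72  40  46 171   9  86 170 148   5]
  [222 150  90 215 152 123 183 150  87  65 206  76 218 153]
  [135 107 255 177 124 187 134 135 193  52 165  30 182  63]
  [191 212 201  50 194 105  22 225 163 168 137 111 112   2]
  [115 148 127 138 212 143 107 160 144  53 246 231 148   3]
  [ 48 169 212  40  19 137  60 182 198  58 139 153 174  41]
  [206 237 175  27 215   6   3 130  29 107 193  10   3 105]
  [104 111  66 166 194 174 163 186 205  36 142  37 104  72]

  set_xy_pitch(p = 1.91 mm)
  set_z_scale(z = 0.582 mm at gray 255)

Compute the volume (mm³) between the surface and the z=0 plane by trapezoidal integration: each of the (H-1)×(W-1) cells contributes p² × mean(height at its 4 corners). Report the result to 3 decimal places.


134.300

height_mm = gray/255 × 0.582; cell vol = 1.91² × mean(4 corners)
unit = 1.91² × 0.582 / (4×255) = 0.00208156 mm³ per gray-sum
row 0: Σ corner-gray over 13 cells = 6240  → 12.9890
row 1: Σ corner-gray over 13 cells = 5734  → 11.9357
row 2: Σ corner-gray over 13 cells = 5460  → 11.3653
row 3: Σ corner-gray over 13 cells = 6222  → 12.9515
row 4: Σ corner-gray over 13 cells = 7485  → 15.5805
row 5: Σ corner-gray over 13 cells = 7273  → 15.1392
row 6: Σ corner-gray over 13 cells = 7425  → 15.4556
row 7: Σ corner-gray over 13 cells = 7003  → 14.5772
row 8: Σ corner-gray over 13 cells = 5752  → 11.9732
row 9: Σ corner-gray over 13 cells = 5925  → 12.3333
Σ rows: total corner-gray = 64519  → 134.3004 mm³


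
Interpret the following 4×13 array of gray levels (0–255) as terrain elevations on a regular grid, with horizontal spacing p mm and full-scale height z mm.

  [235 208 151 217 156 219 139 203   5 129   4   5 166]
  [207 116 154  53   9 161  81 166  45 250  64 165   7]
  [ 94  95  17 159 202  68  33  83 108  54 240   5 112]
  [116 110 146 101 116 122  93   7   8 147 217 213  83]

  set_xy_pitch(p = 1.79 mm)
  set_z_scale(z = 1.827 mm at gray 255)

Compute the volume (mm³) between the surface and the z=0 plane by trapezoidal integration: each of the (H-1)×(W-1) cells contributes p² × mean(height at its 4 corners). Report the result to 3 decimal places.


height_mm = gray/255 × 1.827; cell vol = 1.79² × mean(4 corners)
unit = 1.79² × 1.827 / (4×255) = 0.00573911 mm³ per gray-sum
row 0: Σ corner-gray over 12 cells = 6015  → 34.5207
row 1: Σ corner-gray over 12 cells = 5076  → 29.1317
row 2: Σ corner-gray over 12 cells = 5093  → 29.2293
Σ rows: total corner-gray = 16184  → 92.8817 mm³

92.882


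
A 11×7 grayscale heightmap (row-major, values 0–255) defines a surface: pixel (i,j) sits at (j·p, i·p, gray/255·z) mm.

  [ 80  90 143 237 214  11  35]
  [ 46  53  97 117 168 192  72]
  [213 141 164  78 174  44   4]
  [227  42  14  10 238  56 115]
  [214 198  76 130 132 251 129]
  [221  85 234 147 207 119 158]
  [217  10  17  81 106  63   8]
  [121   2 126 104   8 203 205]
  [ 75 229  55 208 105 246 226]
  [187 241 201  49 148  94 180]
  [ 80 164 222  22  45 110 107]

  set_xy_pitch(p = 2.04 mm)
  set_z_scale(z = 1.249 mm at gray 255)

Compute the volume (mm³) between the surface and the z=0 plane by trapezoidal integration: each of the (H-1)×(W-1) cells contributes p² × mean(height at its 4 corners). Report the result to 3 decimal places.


152.399

height_mm = gray/255 × 1.249; cell vol = 2.04² × mean(4 corners)
unit = 2.04² × 1.249 / (4×255) = 0.00509592 mm³ per gray-sum
row 0: Σ corner-gray over 6 cells = 2877  → 14.6610
row 1: Σ corner-gray over 6 cells = 2791  → 14.2227
row 2: Σ corner-gray over 6 cells = 2481  → 12.6430
row 3: Σ corner-gray over 6 cells = 2979  → 15.1807
row 4: Σ corner-gray over 6 cells = 3880  → 19.7722
row 5: Σ corner-gray over 6 cells = 2742  → 13.9730
row 6: Σ corner-gray over 6 cells = 1991  → 10.1460
row 7: Σ corner-gray over 6 cells = 3199  → 16.3018
row 8: Σ corner-gray over 6 cells = 3820  → 19.4664
row 9: Σ corner-gray over 6 cells = 3146  → 16.0318
Σ rows: total corner-gray = 29906  → 152.3986 mm³


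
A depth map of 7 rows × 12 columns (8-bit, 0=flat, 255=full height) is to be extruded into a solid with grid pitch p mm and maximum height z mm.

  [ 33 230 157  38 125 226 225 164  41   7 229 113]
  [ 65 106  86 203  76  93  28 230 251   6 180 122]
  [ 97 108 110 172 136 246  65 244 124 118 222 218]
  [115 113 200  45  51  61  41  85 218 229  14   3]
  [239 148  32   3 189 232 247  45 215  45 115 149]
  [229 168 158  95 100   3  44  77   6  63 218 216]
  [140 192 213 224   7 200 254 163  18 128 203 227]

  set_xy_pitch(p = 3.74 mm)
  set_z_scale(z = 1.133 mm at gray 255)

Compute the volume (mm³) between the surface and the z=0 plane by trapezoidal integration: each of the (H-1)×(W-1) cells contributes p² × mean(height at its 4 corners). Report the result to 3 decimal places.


524.583

height_mm = gray/255 × 1.133; cell vol = 3.74² × mean(4 corners)
unit = 3.74² × 1.133 / (4×255) = 0.0155372 mm³ per gray-sum
row 0: Σ corner-gray over 11 cells = 5735  → 89.1059
row 1: Σ corner-gray over 11 cells = 6110  → 94.9323
row 2: Σ corner-gray over 11 cells = 5637  → 87.5832
row 3: Σ corner-gray over 11 cells = 5162  → 80.2031
row 4: Σ corner-gray over 11 cells = 5239  → 81.3994
row 5: Σ corner-gray over 11 cells = 5880  → 91.3588
Σ rows: total corner-gray = 33763  → 524.5827 mm³


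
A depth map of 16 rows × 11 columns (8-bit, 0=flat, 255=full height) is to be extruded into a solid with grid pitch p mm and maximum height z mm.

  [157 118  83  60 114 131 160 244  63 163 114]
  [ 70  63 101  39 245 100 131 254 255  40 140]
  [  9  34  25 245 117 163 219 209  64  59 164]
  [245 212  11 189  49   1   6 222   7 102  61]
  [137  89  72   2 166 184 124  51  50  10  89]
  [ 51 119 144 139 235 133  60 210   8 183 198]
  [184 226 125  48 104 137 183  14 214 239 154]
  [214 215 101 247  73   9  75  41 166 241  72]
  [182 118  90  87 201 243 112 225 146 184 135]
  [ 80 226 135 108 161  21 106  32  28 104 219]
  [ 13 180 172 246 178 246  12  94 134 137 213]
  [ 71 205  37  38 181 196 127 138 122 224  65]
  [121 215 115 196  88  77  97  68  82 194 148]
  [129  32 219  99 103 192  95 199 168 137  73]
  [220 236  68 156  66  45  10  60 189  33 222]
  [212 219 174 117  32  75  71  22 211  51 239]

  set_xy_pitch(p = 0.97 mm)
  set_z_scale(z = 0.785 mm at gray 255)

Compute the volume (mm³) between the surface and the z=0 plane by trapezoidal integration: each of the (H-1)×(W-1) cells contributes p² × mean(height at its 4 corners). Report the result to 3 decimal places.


height_mm = gray/255 × 0.785; cell vol = 0.97² × mean(4 corners)
unit = 0.97² × 0.785 / (4×255) = 0.000724124 mm³ per gray-sum
row 0: Σ corner-gray over 10 cells = 5209  → 3.7720
row 1: Σ corner-gray over 10 cells = 5109  → 3.6995
row 2: Σ corner-gray over 10 cells = 4347  → 3.1478
row 3: Σ corner-gray over 10 cells = 3626  → 2.6257
row 4: Σ corner-gray over 10 cells = 4433  → 3.2100
row 5: Σ corner-gray over 10 cells = 5629  → 4.0761
row 6: Σ corner-gray over 10 cells = 5540  → 4.0116
row 7: Σ corner-gray over 10 cells = 5751  → 4.1644
row 8: Σ corner-gray over 10 cells = 5270  → 3.8161
row 9: Σ corner-gray over 10 cells = 5165  → 3.7401
row 10: Σ corner-gray over 10 cells = 5696  → 4.1246
row 11: Σ corner-gray over 10 cells = 5205  → 3.7691
row 12: Σ corner-gray over 10 cells = 5223  → 3.7821
row 13: Σ corner-gray over 10 cells = 4858  → 3.5178
row 14: Σ corner-gray over 10 cells = 4563  → 3.3042
Σ rows: total corner-gray = 75624  → 54.7612 mm³

54.761


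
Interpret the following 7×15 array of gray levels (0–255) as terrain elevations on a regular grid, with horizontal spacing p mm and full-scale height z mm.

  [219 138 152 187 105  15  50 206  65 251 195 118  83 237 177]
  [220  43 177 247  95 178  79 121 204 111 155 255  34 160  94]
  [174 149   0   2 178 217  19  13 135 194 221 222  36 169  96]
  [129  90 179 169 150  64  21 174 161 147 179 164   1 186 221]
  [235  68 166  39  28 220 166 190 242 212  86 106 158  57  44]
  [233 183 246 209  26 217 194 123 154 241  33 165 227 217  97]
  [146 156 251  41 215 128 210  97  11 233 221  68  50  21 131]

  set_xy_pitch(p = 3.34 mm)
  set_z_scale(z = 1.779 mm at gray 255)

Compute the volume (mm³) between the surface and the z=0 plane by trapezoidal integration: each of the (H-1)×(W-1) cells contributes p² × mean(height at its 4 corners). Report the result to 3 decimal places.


915.534

height_mm = gray/255 × 1.779; cell vol = 3.34² × mean(4 corners)
unit = 3.34² × 1.779 / (4×255) = 0.0194567 mm³ per gray-sum
row 0: Σ corner-gray over 14 cells = 8032  → 156.2760
row 1: Σ corner-gray over 14 cells = 7412  → 144.2129
row 2: Σ corner-gray over 14 cells = 7100  → 138.1424
row 3: Σ corner-gray over 14 cells = 7475  → 145.4387
row 4: Σ corner-gray over 14 cells = 8555  → 166.4519
row 5: Σ corner-gray over 14 cells = 8481  → 165.0121
Σ rows: total corner-gray = 47055  → 915.5340 mm³


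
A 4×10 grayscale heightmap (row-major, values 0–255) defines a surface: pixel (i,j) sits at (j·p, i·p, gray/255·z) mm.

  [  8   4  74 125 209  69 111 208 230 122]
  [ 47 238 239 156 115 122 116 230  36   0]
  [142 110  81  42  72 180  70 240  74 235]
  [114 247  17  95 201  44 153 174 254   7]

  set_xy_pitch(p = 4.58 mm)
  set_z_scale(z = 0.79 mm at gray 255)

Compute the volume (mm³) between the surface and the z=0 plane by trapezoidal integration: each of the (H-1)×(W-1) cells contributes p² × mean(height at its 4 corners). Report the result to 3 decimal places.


227.661

height_mm = gray/255 × 0.79; cell vol = 4.58² × mean(4 corners)
unit = 4.58² × 0.79 / (4×255) = 0.0162464 mm³ per gray-sum
row 0: Σ corner-gray over 9 cells = 4741  → 77.0243
row 1: Σ corner-gray over 9 cells = 4666  → 75.8058
row 2: Σ corner-gray over 9 cells = 4606  → 74.8310
Σ rows: total corner-gray = 14013  → 227.6612 mm³


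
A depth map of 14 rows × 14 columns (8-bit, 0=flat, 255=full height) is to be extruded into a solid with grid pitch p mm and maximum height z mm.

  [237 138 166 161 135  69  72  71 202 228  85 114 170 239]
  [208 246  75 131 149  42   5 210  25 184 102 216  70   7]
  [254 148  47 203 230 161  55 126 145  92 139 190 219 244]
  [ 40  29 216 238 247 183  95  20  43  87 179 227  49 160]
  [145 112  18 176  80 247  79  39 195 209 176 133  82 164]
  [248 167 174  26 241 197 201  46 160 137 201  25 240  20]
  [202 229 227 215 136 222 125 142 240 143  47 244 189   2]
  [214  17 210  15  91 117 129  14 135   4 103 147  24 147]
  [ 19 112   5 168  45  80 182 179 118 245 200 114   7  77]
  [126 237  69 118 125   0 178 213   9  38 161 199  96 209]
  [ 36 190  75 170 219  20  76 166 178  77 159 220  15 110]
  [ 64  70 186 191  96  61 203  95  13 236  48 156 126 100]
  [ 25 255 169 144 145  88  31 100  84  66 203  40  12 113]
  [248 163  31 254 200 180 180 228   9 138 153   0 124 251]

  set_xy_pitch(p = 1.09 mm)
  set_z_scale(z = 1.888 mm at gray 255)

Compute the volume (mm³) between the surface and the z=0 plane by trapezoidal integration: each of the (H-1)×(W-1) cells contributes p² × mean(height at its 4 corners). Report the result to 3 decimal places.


193.316

height_mm = gray/255 × 1.888; cell vol = 1.09² × mean(4 corners)
unit = 1.09² × 1.888 / (4×255) = 0.00219915 mm³ per gray-sum
row 0: Σ corner-gray over 13 cells = 6823  → 15.0048
row 1: Σ corner-gray over 13 cells = 7133  → 15.6865
row 2: Σ corner-gray over 13 cells = 7434  → 16.3485
row 3: Σ corner-gray over 13 cells = 6827  → 15.0136
row 4: Σ corner-gray over 13 cells = 7299  → 16.0516
row 5: Σ corner-gray over 13 cells = 8420  → 18.5168
row 6: Σ corner-gray over 13 cells = 6895  → 15.1631
row 7: Σ corner-gray over 13 cells = 5379  → 11.8292
row 8: Σ corner-gray over 13 cells = 6227  → 13.6941
row 9: Σ corner-gray over 13 cells = 6497  → 14.2879
row 10: Σ corner-gray over 13 cells = 6402  → 14.0790
row 11: Σ corner-gray over 13 cells = 5938  → 13.0586
row 12: Σ corner-gray over 13 cells = 6631  → 14.5826
Σ rows: total corner-gray = 87905  → 193.3163 mm³


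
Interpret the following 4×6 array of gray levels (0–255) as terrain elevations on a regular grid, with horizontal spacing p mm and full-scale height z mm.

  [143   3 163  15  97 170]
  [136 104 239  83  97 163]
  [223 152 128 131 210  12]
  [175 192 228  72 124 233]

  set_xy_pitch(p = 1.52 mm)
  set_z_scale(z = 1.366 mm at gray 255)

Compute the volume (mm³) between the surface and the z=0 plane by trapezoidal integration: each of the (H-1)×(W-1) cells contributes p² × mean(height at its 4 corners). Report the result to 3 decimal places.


25.226

height_mm = gray/255 × 1.366; cell vol = 1.52² × mean(4 corners)
unit = 1.52² × 1.366 / (4×255) = 0.00309412 mm³ per gray-sum
row 0: Σ corner-gray over 5 cells = 2214  → 6.8504
row 1: Σ corner-gray over 5 cells = 2822  → 8.7316
row 2: Σ corner-gray over 5 cells = 3117  → 9.6444
Σ rows: total corner-gray = 8153  → 25.2264 mm³


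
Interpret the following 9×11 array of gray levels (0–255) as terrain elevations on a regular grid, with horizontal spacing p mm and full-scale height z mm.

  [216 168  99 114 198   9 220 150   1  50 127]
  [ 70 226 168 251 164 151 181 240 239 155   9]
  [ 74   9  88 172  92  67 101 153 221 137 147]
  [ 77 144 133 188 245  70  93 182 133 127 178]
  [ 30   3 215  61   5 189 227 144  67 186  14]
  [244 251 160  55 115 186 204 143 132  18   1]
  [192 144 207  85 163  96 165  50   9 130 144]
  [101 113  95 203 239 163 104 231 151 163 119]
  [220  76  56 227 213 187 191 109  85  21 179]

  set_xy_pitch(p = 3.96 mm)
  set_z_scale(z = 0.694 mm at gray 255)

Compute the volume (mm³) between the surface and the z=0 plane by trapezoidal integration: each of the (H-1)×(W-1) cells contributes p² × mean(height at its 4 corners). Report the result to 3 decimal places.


468.376

height_mm = gray/255 × 0.694; cell vol = 3.96² × mean(4 corners)
unit = 3.96² × 0.694 / (4×255) = 0.0106696 mm³ per gray-sum
row 0: Σ corner-gray over 10 cells = 5990  → 63.9111
row 1: Σ corner-gray over 10 cells = 5930  → 63.2710
row 2: Σ corner-gray over 10 cells = 5186  → 55.3327
row 3: Σ corner-gray over 10 cells = 5123  → 54.6606
row 4: Σ corner-gray over 10 cells = 5011  → 53.4656
row 5: Σ corner-gray over 10 cells = 5207  → 55.5568
row 6: Σ corner-gray over 10 cells = 5578  → 59.5152
row 7: Σ corner-gray over 10 cells = 5873  → 62.6628
Σ rows: total corner-gray = 43898  → 468.3758 mm³


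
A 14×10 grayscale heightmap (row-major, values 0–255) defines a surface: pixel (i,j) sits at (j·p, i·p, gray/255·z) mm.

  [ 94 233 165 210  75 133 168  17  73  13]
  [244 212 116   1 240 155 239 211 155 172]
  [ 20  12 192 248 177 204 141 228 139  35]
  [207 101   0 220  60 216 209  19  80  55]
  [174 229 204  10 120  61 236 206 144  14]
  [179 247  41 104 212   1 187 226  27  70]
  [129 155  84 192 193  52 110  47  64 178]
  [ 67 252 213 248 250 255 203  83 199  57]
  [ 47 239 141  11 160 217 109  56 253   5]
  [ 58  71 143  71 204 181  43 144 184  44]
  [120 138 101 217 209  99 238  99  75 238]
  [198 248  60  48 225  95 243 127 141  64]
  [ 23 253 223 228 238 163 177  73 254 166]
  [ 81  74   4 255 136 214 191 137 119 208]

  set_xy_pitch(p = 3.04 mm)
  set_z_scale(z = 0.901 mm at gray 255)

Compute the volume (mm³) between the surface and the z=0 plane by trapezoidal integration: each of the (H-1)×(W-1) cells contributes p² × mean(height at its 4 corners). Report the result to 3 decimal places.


height_mm = gray/255 × 0.901; cell vol = 3.04² × mean(4 corners)
unit = 3.04² × 0.901 / (4×255) = 0.00816341 mm³ per gray-sum
row 0: Σ corner-gray over 9 cells = 5329  → 43.5028
row 1: Σ corner-gray over 9 cells = 5811  → 47.4376
row 2: Σ corner-gray over 9 cells = 4809  → 39.2579
row 3: Σ corner-gray over 9 cells = 4680  → 38.2048
row 4: Σ corner-gray over 9 cells = 4947  → 40.3844
row 5: Σ corner-gray over 9 cells = 4440  → 36.2456
row 6: Σ corner-gray over 9 cells = 5631  → 45.9682
row 7: Σ corner-gray over 9 cells = 5954  → 48.6050
row 8: Σ corner-gray over 9 cells = 4608  → 37.6170
row 9: Σ corner-gray over 9 cells = 4894  → 39.9517
row 10: Σ corner-gray over 9 cells = 5346  → 43.6416
row 11: Σ corner-gray over 9 cells = 6043  → 49.3315
row 12: Σ corner-gray over 9 cells = 5956  → 48.6213
Σ rows: total corner-gray = 68448  → 558.7693 mm³

558.769


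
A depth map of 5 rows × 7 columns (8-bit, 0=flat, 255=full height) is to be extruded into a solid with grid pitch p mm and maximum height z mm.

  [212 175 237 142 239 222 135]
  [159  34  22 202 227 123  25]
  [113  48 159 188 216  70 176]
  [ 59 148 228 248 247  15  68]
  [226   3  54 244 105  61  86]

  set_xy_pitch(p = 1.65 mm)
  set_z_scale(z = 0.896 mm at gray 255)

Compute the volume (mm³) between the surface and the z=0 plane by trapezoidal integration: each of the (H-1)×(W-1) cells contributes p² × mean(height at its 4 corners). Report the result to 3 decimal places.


32.341

height_mm = gray/255 × 0.896; cell vol = 1.65² × mean(4 corners)
unit = 1.65² × 0.896 / (4×255) = 0.00239153 mm³ per gray-sum
row 0: Σ corner-gray over 6 cells = 3777  → 9.0328
row 1: Σ corner-gray over 6 cells = 3051  → 7.2966
row 2: Σ corner-gray over 6 cells = 3550  → 8.4899
row 3: Σ corner-gray over 6 cells = 3145  → 7.5214
Σ rows: total corner-gray = 13523  → 32.3407 mm³


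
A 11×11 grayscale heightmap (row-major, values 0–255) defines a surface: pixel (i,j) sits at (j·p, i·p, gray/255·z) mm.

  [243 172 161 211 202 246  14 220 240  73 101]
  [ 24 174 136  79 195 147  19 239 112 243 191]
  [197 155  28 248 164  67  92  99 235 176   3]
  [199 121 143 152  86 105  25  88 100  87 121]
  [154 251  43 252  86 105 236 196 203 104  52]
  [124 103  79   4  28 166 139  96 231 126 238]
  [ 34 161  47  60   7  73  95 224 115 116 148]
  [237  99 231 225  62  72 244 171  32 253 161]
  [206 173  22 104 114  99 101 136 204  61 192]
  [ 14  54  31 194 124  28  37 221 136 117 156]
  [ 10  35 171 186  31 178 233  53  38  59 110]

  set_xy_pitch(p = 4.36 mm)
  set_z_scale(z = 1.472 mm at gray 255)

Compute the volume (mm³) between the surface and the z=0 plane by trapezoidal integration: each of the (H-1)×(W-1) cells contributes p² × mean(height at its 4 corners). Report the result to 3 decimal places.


1405.581

height_mm = gray/255 × 1.472; cell vol = 4.36² × mean(4 corners)
unit = 4.36² × 1.472 / (4×255) = 0.0274335 mm³ per gray-sum
row 0: Σ corner-gray over 10 cells = 6325  → 173.5166
row 1: Σ corner-gray over 10 cells = 5631  → 154.4778
row 2: Σ corner-gray over 10 cells = 4862  → 133.3815
row 3: Σ corner-gray over 10 cells = 5292  → 145.1779
row 4: Σ corner-gray over 10 cells = 5464  → 149.8964
row 5: Σ corner-gray over 10 cells = 4284  → 117.5250
row 6: Σ corner-gray over 10 cells = 5154  → 141.3921
row 7: Σ corner-gray over 10 cells = 5602  → 153.6823
row 8: Σ corner-gray over 10 cells = 4480  → 122.9019
row 9: Σ corner-gray over 10 cells = 4142  → 113.6294
Σ rows: total corner-gray = 51236  → 1405.5809 mm³


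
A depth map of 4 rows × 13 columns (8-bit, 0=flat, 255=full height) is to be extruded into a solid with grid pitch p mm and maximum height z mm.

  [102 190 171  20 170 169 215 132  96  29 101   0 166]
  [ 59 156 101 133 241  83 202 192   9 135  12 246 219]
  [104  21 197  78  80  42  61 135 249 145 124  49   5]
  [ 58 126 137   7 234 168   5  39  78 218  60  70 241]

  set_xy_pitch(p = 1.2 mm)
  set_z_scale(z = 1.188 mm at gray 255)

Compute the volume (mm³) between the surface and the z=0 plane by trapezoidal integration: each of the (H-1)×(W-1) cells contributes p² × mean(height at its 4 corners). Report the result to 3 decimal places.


height_mm = gray/255 × 1.188; cell vol = 1.2² × mean(4 corners)
unit = 1.2² × 1.188 / (4×255) = 0.00167718 mm³ per gray-sum
row 0: Σ corner-gray over 12 cells = 6152  → 10.3180
row 1: Σ corner-gray over 12 cells = 5769  → 9.6756
row 2: Σ corner-gray over 12 cells = 5054  → 8.4764
Σ rows: total corner-gray = 16975  → 28.4701 mm³

28.470


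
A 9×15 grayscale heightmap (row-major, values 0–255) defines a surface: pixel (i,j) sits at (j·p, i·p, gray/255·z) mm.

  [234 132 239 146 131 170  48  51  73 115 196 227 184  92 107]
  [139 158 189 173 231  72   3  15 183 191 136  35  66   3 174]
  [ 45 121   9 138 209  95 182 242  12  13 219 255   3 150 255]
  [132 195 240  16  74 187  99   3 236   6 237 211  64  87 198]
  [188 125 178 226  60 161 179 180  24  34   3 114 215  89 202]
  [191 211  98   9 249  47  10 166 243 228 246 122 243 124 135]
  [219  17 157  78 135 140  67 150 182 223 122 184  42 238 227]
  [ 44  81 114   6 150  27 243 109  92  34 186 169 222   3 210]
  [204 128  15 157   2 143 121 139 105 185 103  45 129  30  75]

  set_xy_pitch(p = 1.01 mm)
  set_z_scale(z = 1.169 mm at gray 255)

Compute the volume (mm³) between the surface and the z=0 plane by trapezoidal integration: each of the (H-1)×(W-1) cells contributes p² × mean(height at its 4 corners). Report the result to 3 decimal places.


67.343

height_mm = gray/255 × 1.169; cell vol = 1.01² × mean(4 corners)
unit = 1.01² × 1.169 / (4×255) = 0.00116911 mm³ per gray-sum
row 0: Σ corner-gray over 14 cells = 7172  → 8.3849
row 1: Σ corner-gray over 14 cells = 6819  → 7.9722
row 2: Σ corner-gray over 14 cells = 7236  → 8.4597
row 3: Σ corner-gray over 14 cells = 7206  → 8.4246
row 4: Σ corner-gray over 14 cells = 7884  → 9.2173
row 5: Σ corner-gray over 14 cells = 8234  → 9.6265
row 6: Σ corner-gray over 14 cells = 7042  → 8.2329
row 7: Σ corner-gray over 14 cells = 6009  → 7.0252
Σ rows: total corner-gray = 57602  → 67.3433 mm³


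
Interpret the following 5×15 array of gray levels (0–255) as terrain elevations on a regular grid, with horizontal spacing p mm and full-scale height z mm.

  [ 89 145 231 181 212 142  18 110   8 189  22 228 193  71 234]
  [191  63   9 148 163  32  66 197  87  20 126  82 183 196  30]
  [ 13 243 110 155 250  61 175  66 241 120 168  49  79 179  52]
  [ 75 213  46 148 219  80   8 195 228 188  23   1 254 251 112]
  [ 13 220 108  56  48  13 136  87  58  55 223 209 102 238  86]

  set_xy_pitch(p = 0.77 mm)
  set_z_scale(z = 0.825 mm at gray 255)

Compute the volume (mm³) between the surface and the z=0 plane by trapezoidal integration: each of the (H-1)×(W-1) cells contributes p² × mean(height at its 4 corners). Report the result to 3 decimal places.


height_mm = gray/255 × 0.825; cell vol = 0.77² × mean(4 corners)
unit = 0.77² × 0.825 / (4×255) = 0.000479551 mm³ per gray-sum
row 0: Σ corner-gray over 14 cells = 6788  → 3.2552
row 1: Σ corner-gray over 14 cells = 6822  → 3.2715
row 2: Σ corner-gray over 14 cells = 7752  → 3.7175
row 3: Σ corner-gray over 14 cells = 7100  → 3.4048
Σ rows: total corner-gray = 28462  → 13.6490 mm³

13.649


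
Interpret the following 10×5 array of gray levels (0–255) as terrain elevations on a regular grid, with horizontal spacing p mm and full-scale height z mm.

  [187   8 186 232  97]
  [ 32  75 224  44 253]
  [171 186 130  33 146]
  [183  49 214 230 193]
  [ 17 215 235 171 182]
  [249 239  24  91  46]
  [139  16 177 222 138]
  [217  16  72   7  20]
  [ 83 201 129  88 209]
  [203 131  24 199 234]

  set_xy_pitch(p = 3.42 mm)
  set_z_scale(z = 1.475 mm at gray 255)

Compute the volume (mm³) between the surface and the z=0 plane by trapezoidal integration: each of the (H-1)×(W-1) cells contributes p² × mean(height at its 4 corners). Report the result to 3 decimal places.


324.561

height_mm = gray/255 × 1.475; cell vol = 3.42² × mean(4 corners)
unit = 3.42² × 1.475 / (4×255) = 0.0169139 mm³ per gray-sum
row 0: Σ corner-gray over 4 cells = 2107  → 35.6376
row 1: Σ corner-gray over 4 cells = 1986  → 33.5910
row 2: Σ corner-gray over 4 cells = 2377  → 40.2044
row 3: Σ corner-gray over 4 cells = 2803  → 47.4097
row 4: Σ corner-gray over 4 cells = 2444  → 41.3376
row 5: Σ corner-gray over 4 cells = 2110  → 35.6884
row 6: Σ corner-gray over 4 cells = 1534  → 25.9459
row 7: Σ corner-gray over 4 cells = 1555  → 26.3011
row 8: Σ corner-gray over 4 cells = 2273  → 38.4453
Σ rows: total corner-gray = 19189  → 324.5611 mm³


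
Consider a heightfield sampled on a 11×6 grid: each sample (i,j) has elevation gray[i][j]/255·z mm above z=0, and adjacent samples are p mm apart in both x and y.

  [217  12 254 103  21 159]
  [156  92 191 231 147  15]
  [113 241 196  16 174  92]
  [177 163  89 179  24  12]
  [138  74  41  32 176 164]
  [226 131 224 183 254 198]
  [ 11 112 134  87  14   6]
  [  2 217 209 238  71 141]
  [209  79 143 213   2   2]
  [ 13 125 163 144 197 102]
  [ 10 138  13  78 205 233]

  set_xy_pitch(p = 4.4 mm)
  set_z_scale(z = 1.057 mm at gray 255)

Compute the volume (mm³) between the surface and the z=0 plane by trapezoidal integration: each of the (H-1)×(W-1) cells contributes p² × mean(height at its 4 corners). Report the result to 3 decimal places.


height_mm = gray/255 × 1.057; cell vol = 4.4² × mean(4 corners)
unit = 4.4² × 1.057 / (4×255) = 0.0200623 mm³ per gray-sum
row 0: Σ corner-gray over 5 cells = 2649  → 53.1450
row 1: Σ corner-gray over 5 cells = 2952  → 59.2238
row 2: Σ corner-gray over 5 cells = 2558  → 51.3193
row 3: Σ corner-gray over 5 cells = 2047  → 41.0675
row 4: Σ corner-gray over 5 cells = 2956  → 59.3041
row 5: Σ corner-gray over 5 cells = 2719  → 54.5493
row 6: Σ corner-gray over 5 cells = 2324  → 46.6247
row 7: Σ corner-gray over 5 cells = 2698  → 54.1280
row 8: Σ corner-gray over 5 cells = 2458  → 49.3131
row 9: Σ corner-gray over 5 cells = 2484  → 49.8347
Σ rows: total corner-gray = 25845  → 518.5095 mm³

518.509


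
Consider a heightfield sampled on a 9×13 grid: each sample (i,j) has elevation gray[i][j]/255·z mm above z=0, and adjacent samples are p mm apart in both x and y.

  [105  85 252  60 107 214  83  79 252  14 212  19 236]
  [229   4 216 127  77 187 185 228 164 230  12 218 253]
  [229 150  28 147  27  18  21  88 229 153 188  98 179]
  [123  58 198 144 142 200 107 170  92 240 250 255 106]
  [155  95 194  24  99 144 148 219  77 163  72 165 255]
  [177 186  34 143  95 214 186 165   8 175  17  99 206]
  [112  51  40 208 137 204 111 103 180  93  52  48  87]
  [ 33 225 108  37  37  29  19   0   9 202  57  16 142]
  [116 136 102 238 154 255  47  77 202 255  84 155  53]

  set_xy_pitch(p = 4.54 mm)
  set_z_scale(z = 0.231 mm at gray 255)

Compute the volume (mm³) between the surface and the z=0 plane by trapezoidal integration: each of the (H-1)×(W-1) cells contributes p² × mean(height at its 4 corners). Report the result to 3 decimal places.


height_mm = gray/255 × 0.231; cell vol = 4.54² × mean(4 corners)
unit = 4.54² × 0.231 / (4×255) = 0.00466792 mm³ per gray-sum
row 0: Σ corner-gray over 12 cells = 6873  → 32.0826
row 1: Σ corner-gray over 12 cells = 6480  → 30.2481
row 2: Σ corner-gray over 12 cells = 6643  → 31.0090
row 3: Σ corner-gray over 12 cells = 7151  → 33.3803
row 4: Σ corner-gray over 12 cells = 6237  → 29.1138
row 5: Σ corner-gray over 12 cells = 5680  → 26.5138
row 6: Σ corner-gray over 12 cells = 4306  → 20.1001
row 7: Σ corner-gray over 12 cells = 5232  → 24.4226
Σ rows: total corner-gray = 48602  → 226.8703 mm³

226.870


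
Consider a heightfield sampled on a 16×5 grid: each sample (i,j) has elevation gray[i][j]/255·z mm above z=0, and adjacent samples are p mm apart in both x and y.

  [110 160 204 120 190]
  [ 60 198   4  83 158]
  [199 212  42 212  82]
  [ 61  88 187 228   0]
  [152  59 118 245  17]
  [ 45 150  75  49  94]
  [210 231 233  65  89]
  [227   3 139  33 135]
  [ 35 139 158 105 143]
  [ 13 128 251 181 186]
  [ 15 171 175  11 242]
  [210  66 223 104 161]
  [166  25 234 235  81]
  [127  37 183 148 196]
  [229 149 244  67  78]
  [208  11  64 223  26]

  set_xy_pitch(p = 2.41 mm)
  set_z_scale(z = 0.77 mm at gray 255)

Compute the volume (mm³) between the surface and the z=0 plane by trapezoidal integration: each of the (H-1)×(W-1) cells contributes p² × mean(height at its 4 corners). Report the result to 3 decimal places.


height_mm = gray/255 × 0.77; cell vol = 2.41² × mean(4 corners)
unit = 2.41² × 0.77 / (4×255) = 0.00438455 mm³ per gray-sum
row 0: Σ corner-gray over 4 cells = 2056  → 9.0146
row 1: Σ corner-gray over 4 cells = 2001  → 8.7735
row 2: Σ corner-gray over 4 cells = 2280  → 9.9968
row 3: Σ corner-gray over 4 cells = 2080  → 9.1199
row 4: Σ corner-gray over 4 cells = 1700  → 7.4537
row 5: Σ corner-gray over 4 cells = 2044  → 8.9620
row 6: Σ corner-gray over 4 cells = 2069  → 9.0716
row 7: Σ corner-gray over 4 cells = 1694  → 7.4274
row 8: Σ corner-gray over 4 cells = 2301  → 10.0888
row 9: Σ corner-gray over 4 cells = 2290  → 10.0406
row 10: Σ corner-gray over 4 cells = 2128  → 9.3303
row 11: Σ corner-gray over 4 cells = 2392  → 10.4878
row 12: Σ corner-gray over 4 cells = 2294  → 10.0581
row 13: Σ corner-gray over 4 cells = 2286  → 10.0231
row 14: Σ corner-gray over 4 cells = 2057  → 9.0190
Σ rows: total corner-gray = 31672  → 138.8673 mm³

138.867


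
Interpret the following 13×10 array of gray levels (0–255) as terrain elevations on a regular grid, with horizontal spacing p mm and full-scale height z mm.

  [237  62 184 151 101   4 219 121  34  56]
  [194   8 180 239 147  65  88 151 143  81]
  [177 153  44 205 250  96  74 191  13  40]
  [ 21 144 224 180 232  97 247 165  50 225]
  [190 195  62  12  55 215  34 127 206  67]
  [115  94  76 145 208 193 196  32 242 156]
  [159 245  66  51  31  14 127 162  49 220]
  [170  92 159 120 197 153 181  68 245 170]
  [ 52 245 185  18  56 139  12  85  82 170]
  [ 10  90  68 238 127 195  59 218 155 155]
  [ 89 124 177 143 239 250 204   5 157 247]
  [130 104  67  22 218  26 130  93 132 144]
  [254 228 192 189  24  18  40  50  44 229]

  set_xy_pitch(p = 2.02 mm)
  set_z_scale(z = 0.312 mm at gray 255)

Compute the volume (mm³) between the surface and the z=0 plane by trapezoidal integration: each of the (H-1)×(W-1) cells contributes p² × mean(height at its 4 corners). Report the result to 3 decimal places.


69.977

height_mm = gray/255 × 0.312; cell vol = 2.02² × mean(4 corners)
unit = 2.02² × 0.312 / (4×255) = 0.00124812 mm³ per gray-sum
row 0: Σ corner-gray over 9 cells = 4362  → 5.4443
row 1: Σ corner-gray over 9 cells = 4586  → 5.7239
row 2: Σ corner-gray over 9 cells = 5193  → 6.4815
row 3: Σ corner-gray over 9 cells = 4993  → 6.2319
row 4: Σ corner-gray over 9 cells = 4712  → 5.8812
row 5: Σ corner-gray over 9 cells = 4512  → 5.6315
row 6: Σ corner-gray over 9 cells = 4639  → 5.7900
row 7: Σ corner-gray over 9 cells = 4636  → 5.7863
row 8: Σ corner-gray over 9 cells = 4331  → 5.4056
row 9: Σ corner-gray over 9 cells = 5399  → 6.7386
row 10: Σ corner-gray over 9 cells = 4792  → 5.9810
row 11: Σ corner-gray over 9 cells = 3911  → 4.8814
Σ rows: total corner-gray = 56066  → 69.9772 mm³


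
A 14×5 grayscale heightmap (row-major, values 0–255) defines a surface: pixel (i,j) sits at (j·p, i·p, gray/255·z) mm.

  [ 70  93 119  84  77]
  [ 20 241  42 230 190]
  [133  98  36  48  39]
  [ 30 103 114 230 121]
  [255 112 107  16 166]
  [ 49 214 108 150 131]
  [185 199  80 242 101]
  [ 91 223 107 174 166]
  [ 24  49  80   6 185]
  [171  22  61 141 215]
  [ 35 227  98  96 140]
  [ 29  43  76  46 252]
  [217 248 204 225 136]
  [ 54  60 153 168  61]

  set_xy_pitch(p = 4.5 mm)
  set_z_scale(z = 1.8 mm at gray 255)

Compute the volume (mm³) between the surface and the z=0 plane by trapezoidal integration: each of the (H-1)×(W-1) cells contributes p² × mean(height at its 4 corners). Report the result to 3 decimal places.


920.613

height_mm = gray/255 × 1.8; cell vol = 4.5² × mean(4 corners)
unit = 4.5² × 1.8 / (4×255) = 0.0357353 mm³ per gray-sum
row 0: Σ corner-gray over 4 cells = 1975  → 70.5772
row 1: Σ corner-gray over 4 cells = 1772  → 63.3229
row 2: Σ corner-gray over 4 cells = 1581  → 56.4975
row 3: Σ corner-gray over 4 cells = 1936  → 69.1835
row 4: Σ corner-gray over 4 cells = 2015  → 72.0066
row 5: Σ corner-gray over 4 cells = 2452  → 87.6229
row 6: Σ corner-gray over 4 cells = 2593  → 92.6616
row 7: Σ corner-gray over 4 cells = 1744  → 62.3224
row 8: Σ corner-gray over 4 cells = 1313  → 46.9204
row 9: Σ corner-gray over 4 cells = 1851  → 66.1460
row 10: Σ corner-gray over 4 cells = 1628  → 58.1771
row 11: Σ corner-gray over 4 cells = 2318  → 82.8344
row 12: Σ corner-gray over 4 cells = 2584  → 92.3400
Σ rows: total corner-gray = 25762  → 920.6126 mm³
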